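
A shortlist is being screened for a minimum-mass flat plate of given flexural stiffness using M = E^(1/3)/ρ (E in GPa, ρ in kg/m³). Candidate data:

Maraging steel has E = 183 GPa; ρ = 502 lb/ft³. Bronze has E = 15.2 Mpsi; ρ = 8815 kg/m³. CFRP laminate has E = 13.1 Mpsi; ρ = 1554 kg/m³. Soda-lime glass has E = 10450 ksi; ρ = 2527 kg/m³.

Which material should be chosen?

CFRP laminate

After converting to SI:
  maraging steel: E = 183.0 GPa, ρ = 8041 kg/m³
  bronze: E = 104.8 GPa, ρ = 8815 kg/m³
  CFRP laminate: E = 90.32 GPa, ρ = 1554 kg/m³
  soda-lime glass: E = 72.05 GPa, ρ = 2527 kg/m³
  CFRP laminate: M = 2.89×10⁻³
  soda-lime glass: M = 1.65×10⁻³
  maraging steel: M = 0.706×10⁻³
  bronze: M = 0.535×10⁻³
The maximum is for CFRP laminate.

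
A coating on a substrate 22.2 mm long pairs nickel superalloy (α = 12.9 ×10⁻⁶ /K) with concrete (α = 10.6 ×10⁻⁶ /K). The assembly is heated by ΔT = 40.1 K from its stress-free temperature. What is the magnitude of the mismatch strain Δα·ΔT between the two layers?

9.22×10⁻⁵

Δα = |12.9 − 10.6|×10⁻⁶/K = 2.30×10⁻⁶/K.
Mismatch strain = Δα·ΔT = 2.30×10⁻⁶ × 40.1 = 9.22×10⁻⁵.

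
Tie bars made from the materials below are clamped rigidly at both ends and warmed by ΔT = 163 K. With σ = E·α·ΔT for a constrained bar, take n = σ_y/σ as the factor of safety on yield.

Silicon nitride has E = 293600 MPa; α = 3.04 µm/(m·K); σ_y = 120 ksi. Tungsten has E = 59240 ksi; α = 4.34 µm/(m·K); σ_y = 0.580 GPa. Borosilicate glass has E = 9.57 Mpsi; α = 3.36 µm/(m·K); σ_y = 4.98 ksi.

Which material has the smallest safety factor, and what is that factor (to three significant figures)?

Converting E to GPa, α to ×10⁻⁶/K, σ_y to MPa, then σ and n for each:
  silicon nitride: E = 293.6, α = 3.04, σ_y = 827.4 → σ = 145 MPa, n = 5.69
  tungsten: E = 408.4, α = 4.34, σ_y = 580.0 → σ = 289 MPa, n = 2.01
  borosilicate glass: E = 65.98, α = 3.36, σ_y = 34.34 → σ = 36.1 MPa, n = 0.950
Smallest n: borosilicate glass with n = 0.950.

borosilicate glass, n = 0.950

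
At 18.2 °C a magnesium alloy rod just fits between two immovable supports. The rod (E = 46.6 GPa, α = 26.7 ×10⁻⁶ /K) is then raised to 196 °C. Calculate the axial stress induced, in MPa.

ΔT = 177.8 K. Constrained thermal stress σ = E·α·ΔT = 46.60×10³ MPa × 26.7×10⁻⁶ × 177.8 = 221 MPa (compressive).

221 MPa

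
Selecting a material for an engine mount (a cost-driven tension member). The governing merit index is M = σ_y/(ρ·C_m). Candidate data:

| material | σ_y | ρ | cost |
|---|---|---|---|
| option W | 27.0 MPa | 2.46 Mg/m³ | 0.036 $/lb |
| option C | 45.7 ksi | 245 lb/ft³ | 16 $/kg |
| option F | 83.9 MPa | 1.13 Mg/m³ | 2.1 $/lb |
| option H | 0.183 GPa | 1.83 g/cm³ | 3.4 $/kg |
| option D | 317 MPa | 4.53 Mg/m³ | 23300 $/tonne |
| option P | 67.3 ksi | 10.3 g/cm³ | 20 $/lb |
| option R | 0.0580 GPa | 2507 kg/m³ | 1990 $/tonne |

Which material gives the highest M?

Normalizing units and computing the index:
  option W: σ_y = 27.00 MPa, ρ = 2460 kg/m³, cost = 0.07937 $/kg
  option C: σ_y = 315.1 MPa, ρ = 3925 kg/m³, cost = 16.00 $/kg
  option F: σ_y = 83.90 MPa, ρ = 1130 kg/m³, cost = 4.630 $/kg
  option H: σ_y = 183.0 MPa, ρ = 1830 kg/m³, cost = 3.400 $/kg
  option D: σ_y = 317.0 MPa, ρ = 4530 kg/m³, cost = 23.30 $/kg
  option P: σ_y = 464.0 MPa, ρ = 10300 kg/m³, cost = 44.09 $/kg
  option R: σ_y = 58.00 MPa, ρ = 2507 kg/m³, cost = 1.990 $/kg
  option W: M = 138 kN·m per $
  option H: M = 29.4 kN·m per $
  option F: M = 16.0 kN·m per $
  option R: M = 11.6 kN·m per $
  option C: M = 5.02 kN·m per $
  option D: M = 3.00 kN·m per $
  option P: M = 1.02 kN·m per $
Highest index: option W.

option W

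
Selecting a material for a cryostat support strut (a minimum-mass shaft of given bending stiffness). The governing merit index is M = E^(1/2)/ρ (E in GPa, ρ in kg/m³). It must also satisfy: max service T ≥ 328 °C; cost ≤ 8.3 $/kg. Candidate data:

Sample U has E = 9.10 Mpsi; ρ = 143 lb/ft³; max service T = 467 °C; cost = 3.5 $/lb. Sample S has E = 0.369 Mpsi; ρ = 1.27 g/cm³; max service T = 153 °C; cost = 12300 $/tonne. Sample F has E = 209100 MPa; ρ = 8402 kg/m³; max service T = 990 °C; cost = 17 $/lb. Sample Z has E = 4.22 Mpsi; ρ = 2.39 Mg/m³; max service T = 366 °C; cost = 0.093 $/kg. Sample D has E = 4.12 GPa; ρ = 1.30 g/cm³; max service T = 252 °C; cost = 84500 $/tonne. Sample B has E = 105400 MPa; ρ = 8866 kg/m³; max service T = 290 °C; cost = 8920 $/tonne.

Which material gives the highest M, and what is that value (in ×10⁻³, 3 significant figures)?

sample U, M = 3.46×10⁻³

Screen on constraints: max service T ≥ 328 °C; cost ≤ 8.3 $/kg. Survivors: sample U, sample Z.
Putting every candidate on a common basis:
  sample U: E = 62.74 GPa, ρ = 2291 kg/m³
  sample Z: E = 29.10 GPa, ρ = 2390 kg/m³
  sample U: M = 3.46×10⁻³
  sample Z: M = 2.26×10⁻³
Sample U has the largest M.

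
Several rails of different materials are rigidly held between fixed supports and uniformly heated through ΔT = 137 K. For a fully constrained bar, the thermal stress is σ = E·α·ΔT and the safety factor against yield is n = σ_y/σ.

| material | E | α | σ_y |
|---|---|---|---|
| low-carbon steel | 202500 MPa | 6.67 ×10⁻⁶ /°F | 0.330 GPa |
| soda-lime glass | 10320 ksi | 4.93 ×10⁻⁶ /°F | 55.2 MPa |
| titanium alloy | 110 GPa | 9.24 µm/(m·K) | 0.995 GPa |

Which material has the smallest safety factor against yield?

soda-lime glass

In consistent units (E in GPa, α in ×10⁻⁶/K, σ_y in MPa):
  low-carbon steel: E = 202.5, α = 12.0, σ_y = 330.0 → σ = 333 MPa, n = 0.991
  soda-lime glass: E = 71.15, α = 8.87, σ_y = 55.20 → σ = 86.5 MPa, n = 0.638
  titanium alloy: E = 110.0, α = 9.24, σ_y = 995.0 → σ = 139 MPa, n = 7.15
The minimum is soda-lime glass at n = 0.638.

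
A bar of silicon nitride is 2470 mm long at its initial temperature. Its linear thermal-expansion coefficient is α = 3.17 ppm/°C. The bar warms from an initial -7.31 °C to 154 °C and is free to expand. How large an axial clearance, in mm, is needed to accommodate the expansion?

ΔT = 154 − (-7.31) = 161.3 K.
ΔL = α·L₀·ΔT = 3.17×10⁻⁶ × 2470 mm × 161.3 K = 1.26 mm.

1.26 mm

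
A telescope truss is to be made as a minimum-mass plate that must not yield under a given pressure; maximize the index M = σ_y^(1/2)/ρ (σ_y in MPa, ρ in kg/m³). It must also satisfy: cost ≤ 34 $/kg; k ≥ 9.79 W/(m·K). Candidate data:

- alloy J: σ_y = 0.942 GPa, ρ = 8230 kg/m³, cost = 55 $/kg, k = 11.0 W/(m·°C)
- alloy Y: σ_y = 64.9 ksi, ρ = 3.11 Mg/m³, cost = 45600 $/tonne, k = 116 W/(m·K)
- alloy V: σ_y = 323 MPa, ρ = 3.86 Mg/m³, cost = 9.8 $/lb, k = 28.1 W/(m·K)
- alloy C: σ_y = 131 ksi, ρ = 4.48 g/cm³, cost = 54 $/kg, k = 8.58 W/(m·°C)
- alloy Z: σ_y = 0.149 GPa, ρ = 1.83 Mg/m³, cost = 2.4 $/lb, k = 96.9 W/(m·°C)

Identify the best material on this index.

Screen on constraints: cost ≤ 34 $/kg; k ≥ 9.79 W/(m·K). Survivors: alloy V, alloy Z.
In SI units:
  alloy V: σ_y = 323.0 MPa, ρ = 3860 kg/m³
  alloy Z: σ_y = 149.0 MPa, ρ = 1830 kg/m³
  alloy Z: M = 6.67×10⁻³
  alloy V: M = 4.66×10⁻³
Alloy Z has the largest M.

alloy Z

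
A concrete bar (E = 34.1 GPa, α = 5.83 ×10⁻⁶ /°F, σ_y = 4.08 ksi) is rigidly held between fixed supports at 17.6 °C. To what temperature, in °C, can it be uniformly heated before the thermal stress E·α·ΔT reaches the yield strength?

α = 5.83×10⁻⁶/°F × 9/5 = 10.5×10⁻⁶/K.
σ_y = 4.08 ksi = 28.13 MPa.
E·α·ΔT = 28.13 MPa ⇒ ΔT = 28.13 / (34.10×10³ × 10.5×10⁻⁶) = 78.61 K.
T = 17.6 + 78.61 = 96.21 °C.

96.2 °C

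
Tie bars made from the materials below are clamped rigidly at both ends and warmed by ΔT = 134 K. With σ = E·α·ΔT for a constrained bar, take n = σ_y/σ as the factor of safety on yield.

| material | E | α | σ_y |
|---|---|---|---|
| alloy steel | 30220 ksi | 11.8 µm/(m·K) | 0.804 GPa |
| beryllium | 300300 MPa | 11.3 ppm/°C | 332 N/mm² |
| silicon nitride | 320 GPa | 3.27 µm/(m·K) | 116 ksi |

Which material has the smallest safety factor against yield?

Converting E to GPa, α to ×10⁻⁶/K, σ_y to MPa, then σ and n for each:
  alloy steel: E = 208.4, α = 11.8, σ_y = 804.0 → σ = 329 MPa, n = 2.44
  beryllium: E = 300.3, α = 11.3, σ_y = 332.0 → σ = 455 MPa, n = 0.730
  silicon nitride: E = 320.0, α = 3.27, σ_y = 799.8 → σ = 140 MPa, n = 5.70
Smallest n: beryllium with n = 0.730.

beryllium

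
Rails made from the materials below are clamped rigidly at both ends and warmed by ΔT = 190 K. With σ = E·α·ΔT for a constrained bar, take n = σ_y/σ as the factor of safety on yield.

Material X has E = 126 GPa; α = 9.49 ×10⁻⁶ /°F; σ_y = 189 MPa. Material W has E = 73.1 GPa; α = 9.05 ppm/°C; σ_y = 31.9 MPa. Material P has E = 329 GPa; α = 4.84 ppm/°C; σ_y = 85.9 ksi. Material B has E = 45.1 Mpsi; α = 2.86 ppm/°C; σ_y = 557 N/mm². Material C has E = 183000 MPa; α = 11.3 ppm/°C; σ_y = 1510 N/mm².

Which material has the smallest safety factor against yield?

With everything in SI (GPa, ×10⁻⁶/K, MPa):
  material X: E = 126.0, α = 17.1, σ_y = 189.0 → σ = 409 MPa, n = 0.462
  material W: E = 73.10, α = 9.05, σ_y = 31.90 → σ = 126 MPa, n = 0.254
  material P: E = 329.0, α = 4.84, σ_y = 592.3 → σ = 303 MPa, n = 1.96
  material B: E = 311.0, α = 2.86, σ_y = 557.0 → σ = 169 MPa, n = 3.30
  material C: E = 183.0, α = 11.3, σ_y = 1510 → σ = 393 MPa, n = 3.84
The minimum is material W at n = 0.254.

material W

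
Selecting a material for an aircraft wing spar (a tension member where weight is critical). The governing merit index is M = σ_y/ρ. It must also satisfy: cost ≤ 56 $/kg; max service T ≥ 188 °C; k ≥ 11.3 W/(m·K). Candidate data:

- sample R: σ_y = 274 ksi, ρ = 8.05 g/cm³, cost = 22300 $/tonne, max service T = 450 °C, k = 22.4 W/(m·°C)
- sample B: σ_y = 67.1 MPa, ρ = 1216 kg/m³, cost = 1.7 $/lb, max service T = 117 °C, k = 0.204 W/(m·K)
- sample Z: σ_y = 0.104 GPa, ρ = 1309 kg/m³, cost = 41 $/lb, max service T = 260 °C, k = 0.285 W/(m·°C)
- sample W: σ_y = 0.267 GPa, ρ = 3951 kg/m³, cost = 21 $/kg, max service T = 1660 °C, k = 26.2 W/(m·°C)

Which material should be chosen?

sample R

Screen on constraints: cost ≤ 56 $/kg; max service T ≥ 188 °C; k ≥ 11.3 W/(m·K). Survivors: sample R, sample W.
After converting to SI:
  sample R: σ_y = 1889 MPa, ρ = 8050 kg/m³
  sample W: σ_y = 267.0 MPa, ρ = 3951 kg/m³
  sample R: M = 235 kN·m/kg
  sample W: M = 67.6 kN·m/kg
Highest index: sample R.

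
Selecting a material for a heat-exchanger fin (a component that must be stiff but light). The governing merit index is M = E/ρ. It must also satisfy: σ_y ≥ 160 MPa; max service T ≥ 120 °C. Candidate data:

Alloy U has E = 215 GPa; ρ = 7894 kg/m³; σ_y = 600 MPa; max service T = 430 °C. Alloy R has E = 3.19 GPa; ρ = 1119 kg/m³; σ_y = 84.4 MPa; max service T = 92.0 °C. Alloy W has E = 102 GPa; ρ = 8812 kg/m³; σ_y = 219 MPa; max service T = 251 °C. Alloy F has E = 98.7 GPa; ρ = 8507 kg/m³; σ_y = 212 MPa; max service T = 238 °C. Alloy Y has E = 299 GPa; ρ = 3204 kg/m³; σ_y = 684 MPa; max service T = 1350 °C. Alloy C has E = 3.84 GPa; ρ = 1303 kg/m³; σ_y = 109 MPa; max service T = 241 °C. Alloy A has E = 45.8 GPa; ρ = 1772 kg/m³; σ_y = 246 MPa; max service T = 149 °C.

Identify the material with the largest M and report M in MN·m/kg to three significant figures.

Screen on constraints: σ_y ≥ 160 MPa; max service T ≥ 120 °C. Survivors: alloy U, alloy W, alloy F, alloy Y, alloy A.
Per-candidate index values:
  alloy Y: M = 93.3 MN·m/kg
  alloy U: M = 27.2 MN·m/kg
  alloy A: M = 25.8 MN·m/kg
  alloy F: M = 11.6 MN·m/kg
  alloy W: M = 11.6 MN·m/kg
Alloy Y has the largest M.

alloy Y, M = 93.3 MN·m/kg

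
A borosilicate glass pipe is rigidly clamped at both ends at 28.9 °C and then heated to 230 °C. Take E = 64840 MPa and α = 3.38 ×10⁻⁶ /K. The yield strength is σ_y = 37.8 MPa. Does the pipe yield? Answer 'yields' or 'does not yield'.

yields

E = 64840 MPa = 64.84 GPa.
ΔT = 201.1 K. Constrained thermal stress σ = E·α·ΔT = 64.84×10³ MPa × 3.38×10⁻⁶ × 201.1 = 44.1 MPa (compressive).
Compare to σ_y = 37.8 MPa: σ ≥ σ_y, so it yields.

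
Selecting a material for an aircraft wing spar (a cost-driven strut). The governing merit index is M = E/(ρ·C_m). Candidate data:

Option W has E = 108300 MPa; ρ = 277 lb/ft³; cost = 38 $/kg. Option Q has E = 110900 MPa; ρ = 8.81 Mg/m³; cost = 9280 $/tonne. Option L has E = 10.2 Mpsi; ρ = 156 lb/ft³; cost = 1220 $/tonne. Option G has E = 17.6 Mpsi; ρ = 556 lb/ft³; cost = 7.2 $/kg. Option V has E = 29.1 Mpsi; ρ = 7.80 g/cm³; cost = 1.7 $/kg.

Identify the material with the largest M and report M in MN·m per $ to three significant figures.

option L, M = 23.1 MN·m per $

In SI units:
  option W: E = 108.3 GPa, ρ = 4437 kg/m³, cost = 38.00 $/kg
  option Q: E = 110.9 GPa, ρ = 8810 kg/m³, cost = 9.280 $/kg
  option L: E = 70.33 GPa, ρ = 2499 kg/m³, cost = 1.220 $/kg
  option G: E = 121.3 GPa, ρ = 8906 kg/m³, cost = 7.200 $/kg
  option V: E = 200.6 GPa, ρ = 7800 kg/m³, cost = 1.700 $/kg
  option L: M = 23.1 MN·m per $
  option V: M = 15.1 MN·m per $
  option G: M = 1.89 MN·m per $
  option Q: M = 1.36 MN·m per $
  option W: M = 0.642 MN·m per $
Option L ranks first.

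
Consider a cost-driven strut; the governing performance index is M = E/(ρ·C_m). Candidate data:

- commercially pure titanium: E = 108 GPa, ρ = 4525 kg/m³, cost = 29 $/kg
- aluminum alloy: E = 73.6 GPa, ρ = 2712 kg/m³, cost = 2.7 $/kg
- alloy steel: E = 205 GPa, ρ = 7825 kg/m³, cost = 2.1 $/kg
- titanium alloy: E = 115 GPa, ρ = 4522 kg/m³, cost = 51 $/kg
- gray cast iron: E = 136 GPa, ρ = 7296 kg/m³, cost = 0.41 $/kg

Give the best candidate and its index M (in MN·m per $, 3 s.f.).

gray cast iron, M = 45.5 MN·m per $

Evaluate M for each candidate:
  gray cast iron: M = 45.5 MN·m per $
  alloy steel: M = 12.5 MN·m per $
  aluminum alloy: M = 10.1 MN·m per $
  commercially pure titanium: M = 0.823 MN·m per $
  titanium alloy: M = 0.499 MN·m per $
Highest index: gray cast iron.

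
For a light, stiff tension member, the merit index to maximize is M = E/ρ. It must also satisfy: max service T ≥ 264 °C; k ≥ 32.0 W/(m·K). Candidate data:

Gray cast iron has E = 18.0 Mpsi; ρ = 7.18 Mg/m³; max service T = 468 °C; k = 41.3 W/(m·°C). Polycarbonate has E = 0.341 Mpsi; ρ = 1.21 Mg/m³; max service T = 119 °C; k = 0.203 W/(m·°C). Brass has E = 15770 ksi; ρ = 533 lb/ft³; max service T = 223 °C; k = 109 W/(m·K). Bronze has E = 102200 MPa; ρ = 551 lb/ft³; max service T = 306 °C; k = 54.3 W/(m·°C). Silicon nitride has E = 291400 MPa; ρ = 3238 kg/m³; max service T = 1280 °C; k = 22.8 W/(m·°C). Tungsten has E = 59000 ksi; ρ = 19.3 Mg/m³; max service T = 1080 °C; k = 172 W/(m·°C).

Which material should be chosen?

Screen on constraints: max service T ≥ 264 °C; k ≥ 32.0 W/(m·K). Survivors: gray cast iron, bronze, tungsten.
Normalizing units and computing the index:
  gray cast iron: E = 124.1 GPa, ρ = 7180 kg/m³
  bronze: E = 102.2 GPa, ρ = 8826 kg/m³
  tungsten: E = 406.8 GPa, ρ = 19300 kg/m³
  tungsten: M = 21.1 MN·m/kg
  gray cast iron: M = 17.3 MN·m/kg
  bronze: M = 11.6 MN·m/kg
The maximum is for tungsten.

tungsten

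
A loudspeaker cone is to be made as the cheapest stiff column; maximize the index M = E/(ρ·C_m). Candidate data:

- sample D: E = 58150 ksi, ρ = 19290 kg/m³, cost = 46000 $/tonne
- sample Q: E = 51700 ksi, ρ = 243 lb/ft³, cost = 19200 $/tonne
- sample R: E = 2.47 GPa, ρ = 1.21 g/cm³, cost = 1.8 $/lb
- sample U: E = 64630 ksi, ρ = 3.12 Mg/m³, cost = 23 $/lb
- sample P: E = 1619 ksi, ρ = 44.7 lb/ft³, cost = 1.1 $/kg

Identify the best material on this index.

After converting to SI:
  sample D: E = 400.9 GPa, ρ = 19290 kg/m³, cost = 46.00 $/kg
  sample Q: E = 356.5 GPa, ρ = 3892 kg/m³, cost = 19.20 $/kg
  sample R: E = 2.470 GPa, ρ = 1210 kg/m³, cost = 3.968 $/kg
  sample U: E = 445.6 GPa, ρ = 3120 kg/m³, cost = 50.71 $/kg
  sample P: E = 11.16 GPa, ρ = 716.0 kg/m³, cost = 1.100 $/kg
  sample P: M = 14.2 MN·m per $
  sample Q: M = 4.77 MN·m per $
  sample U: M = 2.82 MN·m per $
  sample R: M = 0.514 MN·m per $
  sample D: M = 0.452 MN·m per $
The maximum is for sample P.

sample P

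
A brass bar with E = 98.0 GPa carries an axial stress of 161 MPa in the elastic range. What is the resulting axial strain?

ε = σ/E = 161 / 98000 = 1.64×10⁻³.

1.64×10⁻³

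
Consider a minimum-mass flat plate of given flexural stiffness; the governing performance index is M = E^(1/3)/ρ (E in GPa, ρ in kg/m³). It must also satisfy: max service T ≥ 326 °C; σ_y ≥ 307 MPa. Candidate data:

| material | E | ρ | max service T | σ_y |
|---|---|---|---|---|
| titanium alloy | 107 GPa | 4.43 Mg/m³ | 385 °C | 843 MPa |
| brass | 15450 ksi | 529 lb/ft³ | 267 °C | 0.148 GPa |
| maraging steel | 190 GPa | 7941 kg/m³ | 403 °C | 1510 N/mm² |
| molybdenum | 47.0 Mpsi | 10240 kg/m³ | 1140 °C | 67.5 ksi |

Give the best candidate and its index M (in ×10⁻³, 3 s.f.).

Screen on constraints: max service T ≥ 326 °C; σ_y ≥ 307 MPa. Survivors: titanium alloy, maraging steel, molybdenum.
Putting every candidate on a common basis:
  titanium alloy: E = 107.0 GPa, ρ = 4430 kg/m³
  maraging steel: E = 190.0 GPa, ρ = 7941 kg/m³
  molybdenum: E = 324.1 GPa, ρ = 10240 kg/m³
  titanium alloy: M = 1.07×10⁻³
  maraging steel: M = 0.724×10⁻³
  molybdenum: M = 0.671×10⁻³
Titanium alloy has the largest M.

titanium alloy, M = 1.07×10⁻³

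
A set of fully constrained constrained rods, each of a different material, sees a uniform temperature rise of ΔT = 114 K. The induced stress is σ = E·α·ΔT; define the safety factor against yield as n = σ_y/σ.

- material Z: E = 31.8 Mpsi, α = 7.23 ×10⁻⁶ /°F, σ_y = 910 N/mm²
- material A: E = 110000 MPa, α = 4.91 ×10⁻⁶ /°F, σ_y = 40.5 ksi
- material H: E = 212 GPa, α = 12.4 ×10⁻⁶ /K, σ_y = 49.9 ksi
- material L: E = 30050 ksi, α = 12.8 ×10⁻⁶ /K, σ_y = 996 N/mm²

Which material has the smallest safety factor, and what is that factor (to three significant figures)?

material H, n = 1.15

Converting E to GPa, α to ×10⁻⁶/K, σ_y to MPa, then σ and n for each:
  material Z: E = 219.3, α = 13.0, σ_y = 910.0 → σ = 325 MPa, n = 2.80
  material A: E = 110.0, α = 8.84, σ_y = 279.2 → σ = 111 MPa, n = 2.52
  material H: E = 212.0, α = 12.4, σ_y = 344.0 → σ = 300 MPa, n = 1.15
  material L: E = 207.2, α = 12.8, σ_y = 996.0 → σ = 302 MPa, n = 3.29
Material H has the lowest safety factor, n = 1.15.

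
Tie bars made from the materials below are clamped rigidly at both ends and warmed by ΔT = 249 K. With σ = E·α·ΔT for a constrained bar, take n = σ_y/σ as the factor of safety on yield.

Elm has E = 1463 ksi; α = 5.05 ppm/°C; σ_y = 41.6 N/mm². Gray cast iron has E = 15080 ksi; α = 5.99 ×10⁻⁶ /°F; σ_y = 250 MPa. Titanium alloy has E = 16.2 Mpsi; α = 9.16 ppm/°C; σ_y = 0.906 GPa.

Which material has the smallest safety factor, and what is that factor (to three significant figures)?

gray cast iron, n = 0.896

Converting E to GPa, α to ×10⁻⁶/K, σ_y to MPa, then σ and n for each:
  elm: E = 10.09, α = 5.05, σ_y = 41.60 → σ = 12.7 MPa, n = 3.28
  gray cast iron: E = 104.0, α = 10.8, σ_y = 250.0 → σ = 279 MPa, n = 0.896
  titanium alloy: E = 111.7, α = 9.16, σ_y = 906.0 → σ = 255 MPa, n = 3.56
Gray cast iron has the lowest safety factor, n = 0.896.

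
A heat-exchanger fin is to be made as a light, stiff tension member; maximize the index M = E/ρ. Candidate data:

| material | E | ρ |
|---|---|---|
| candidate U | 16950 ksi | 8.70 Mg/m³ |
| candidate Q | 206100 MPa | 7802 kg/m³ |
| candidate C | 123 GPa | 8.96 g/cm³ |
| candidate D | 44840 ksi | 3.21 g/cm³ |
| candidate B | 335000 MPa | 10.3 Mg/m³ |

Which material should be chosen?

Convert each candidate to consistent units, then evaluate M:
  candidate U: E = 116.9 GPa, ρ = 8700 kg/m³
  candidate Q: E = 206.1 GPa, ρ = 7802 kg/m³
  candidate C: E = 123.0 GPa, ρ = 8960 kg/m³
  candidate D: E = 309.2 GPa, ρ = 3210 kg/m³
  candidate B: E = 335.0 GPa, ρ = 10300 kg/m³
  candidate D: M = 96.3 MN·m/kg
  candidate B: M = 32.5 MN·m/kg
  candidate Q: M = 26.4 MN·m/kg
  candidate C: M = 13.7 MN·m/kg
  candidate U: M = 13.4 MN·m/kg
Candidate D has the largest M.

candidate D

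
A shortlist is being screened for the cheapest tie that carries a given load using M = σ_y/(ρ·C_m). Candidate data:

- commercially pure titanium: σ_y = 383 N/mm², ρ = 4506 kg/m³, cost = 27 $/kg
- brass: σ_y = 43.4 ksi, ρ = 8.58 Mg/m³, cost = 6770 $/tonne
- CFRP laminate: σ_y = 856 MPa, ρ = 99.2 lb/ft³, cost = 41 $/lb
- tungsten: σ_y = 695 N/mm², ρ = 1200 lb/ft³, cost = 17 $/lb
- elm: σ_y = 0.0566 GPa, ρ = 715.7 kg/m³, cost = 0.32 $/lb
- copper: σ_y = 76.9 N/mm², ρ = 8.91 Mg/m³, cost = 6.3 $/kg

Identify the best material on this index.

Convert each candidate to consistent units, then evaluate M:
  commercially pure titanium: σ_y = 383.0 MPa, ρ = 4506 kg/m³, cost = 27.00 $/kg
  brass: σ_y = 299.2 MPa, ρ = 8580 kg/m³, cost = 6.770 $/kg
  CFRP laminate: σ_y = 856.0 MPa, ρ = 1589 kg/m³, cost = 90.39 $/kg
  tungsten: σ_y = 695.0 MPa, ρ = 19220 kg/m³, cost = 37.48 $/kg
  elm: σ_y = 56.60 MPa, ρ = 715.7 kg/m³, cost = 0.7055 $/kg
  copper: σ_y = 76.90 MPa, ρ = 8910 kg/m³, cost = 6.300 $/kg
  elm: M = 112 kN·m per $
  CFRP laminate: M = 5.96 kN·m per $
  brass: M = 5.15 kN·m per $
  commercially pure titanium: M = 3.15 kN·m per $
  copper: M = 1.37 kN·m per $
  tungsten: M = 0.965 kN·m per $
Elm has the largest M.

elm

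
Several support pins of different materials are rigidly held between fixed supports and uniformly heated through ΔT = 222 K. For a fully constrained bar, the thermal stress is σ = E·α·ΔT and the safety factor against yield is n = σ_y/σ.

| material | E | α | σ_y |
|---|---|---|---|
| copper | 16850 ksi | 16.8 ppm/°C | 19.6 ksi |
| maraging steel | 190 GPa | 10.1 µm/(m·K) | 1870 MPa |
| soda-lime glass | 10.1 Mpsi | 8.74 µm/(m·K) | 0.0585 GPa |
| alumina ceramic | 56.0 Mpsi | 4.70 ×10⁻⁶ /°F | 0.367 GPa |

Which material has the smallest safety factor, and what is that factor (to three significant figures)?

With everything in SI (GPa, ×10⁻⁶/K, MPa):
  copper: E = 116.2, α = 16.8, σ_y = 135.1 → σ = 433 MPa, n = 0.312
  maraging steel: E = 190.0, α = 10.1, σ_y = 1870 → σ = 426 MPa, n = 4.39
  soda-lime glass: E = 69.64, α = 8.74, σ_y = 58.50 → σ = 135 MPa, n = 0.433
  alumina ceramic: E = 386.1, α = 8.46, σ_y = 367.0 → σ = 725 MPa, n = 0.506
Copper has the lowest safety factor, n = 0.312.

copper, n = 0.312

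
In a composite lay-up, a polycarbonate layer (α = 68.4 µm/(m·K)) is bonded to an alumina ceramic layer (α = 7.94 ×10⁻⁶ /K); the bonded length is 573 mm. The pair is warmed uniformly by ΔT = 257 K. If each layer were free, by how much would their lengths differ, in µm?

8900 µm

Δα = |68.4 − 7.94|×10⁻⁶/K = 60.5×10⁻⁶/K.
ΔL_mismatch = Δα·L·ΔT = 60.5×10⁻⁶ × 573.0 mm × 257.0 K = 8900 µm.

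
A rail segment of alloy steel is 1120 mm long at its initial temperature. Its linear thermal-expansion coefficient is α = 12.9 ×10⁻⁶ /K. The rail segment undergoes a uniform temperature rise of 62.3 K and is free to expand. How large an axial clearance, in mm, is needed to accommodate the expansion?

ΔL = α·L₀·ΔT = 12.9×10⁻⁶ × 1120 mm × 62.30 K = 0.900 mm.

0.900 mm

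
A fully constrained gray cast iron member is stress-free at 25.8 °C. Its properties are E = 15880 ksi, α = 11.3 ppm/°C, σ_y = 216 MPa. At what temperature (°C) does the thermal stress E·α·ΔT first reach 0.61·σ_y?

132 °C

E = 15880 ksi = 109.5 GPa.
E·α·ΔT = 131.8 MPa ⇒ ΔT = 131.8 / (109.5×10³ × 11.3×10⁻⁶) = 106.5 K.
T = 25.8 + 106.5 = 132.3 °C.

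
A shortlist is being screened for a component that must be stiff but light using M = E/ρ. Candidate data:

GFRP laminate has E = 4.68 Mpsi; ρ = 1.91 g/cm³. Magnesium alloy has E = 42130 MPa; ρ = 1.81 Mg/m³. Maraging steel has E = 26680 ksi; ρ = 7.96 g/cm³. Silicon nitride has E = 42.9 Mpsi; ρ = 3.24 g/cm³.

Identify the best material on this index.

silicon nitride

Putting every candidate on a common basis:
  GFRP laminate: E = 32.27 GPa, ρ = 1910 kg/m³
  magnesium alloy: E = 42.13 GPa, ρ = 1810 kg/m³
  maraging steel: E = 184.0 GPa, ρ = 7960 kg/m³
  silicon nitride: E = 295.8 GPa, ρ = 3240 kg/m³
  silicon nitride: M = 91.3 MN·m/kg
  magnesium alloy: M = 23.3 MN·m/kg
  maraging steel: M = 23.1 MN·m/kg
  GFRP laminate: M = 16.9 MN·m/kg
Silicon nitride has the largest M.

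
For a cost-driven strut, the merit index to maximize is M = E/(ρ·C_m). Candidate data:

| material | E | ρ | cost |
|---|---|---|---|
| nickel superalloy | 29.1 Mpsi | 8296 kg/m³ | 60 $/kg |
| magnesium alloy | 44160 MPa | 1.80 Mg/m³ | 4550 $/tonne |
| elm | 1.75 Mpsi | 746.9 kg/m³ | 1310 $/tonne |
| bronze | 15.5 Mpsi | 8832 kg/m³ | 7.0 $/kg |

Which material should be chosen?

elm

After converting to SI:
  nickel superalloy: E = 200.6 GPa, ρ = 8296 kg/m³, cost = 60.00 $/kg
  magnesium alloy: E = 44.16 GPa, ρ = 1800 kg/m³, cost = 4.550 $/kg
  elm: E = 12.07 GPa, ρ = 746.9 kg/m³, cost = 1.310 $/kg
  bronze: E = 106.9 GPa, ρ = 8832 kg/m³, cost = 7.000 $/kg
  elm: M = 12.3 MN·m per $
  magnesium alloy: M = 5.39 MN·m per $
  bronze: M = 1.73 MN·m per $
  nickel superalloy: M = 0.403 MN·m per $
Elm has the largest M.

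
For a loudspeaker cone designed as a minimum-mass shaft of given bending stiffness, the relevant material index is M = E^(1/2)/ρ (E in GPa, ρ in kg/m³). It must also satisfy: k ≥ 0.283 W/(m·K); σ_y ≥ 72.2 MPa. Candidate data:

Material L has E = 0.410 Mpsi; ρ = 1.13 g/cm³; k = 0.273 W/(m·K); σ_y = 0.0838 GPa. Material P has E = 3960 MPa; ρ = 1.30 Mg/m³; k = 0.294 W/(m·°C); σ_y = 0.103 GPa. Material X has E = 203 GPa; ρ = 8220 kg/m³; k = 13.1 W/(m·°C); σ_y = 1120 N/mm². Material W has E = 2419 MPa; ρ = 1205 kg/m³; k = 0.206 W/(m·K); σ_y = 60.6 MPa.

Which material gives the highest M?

material X

Screen on constraints: k ≥ 0.283 W/(m·K); σ_y ≥ 72.2 MPa. Survivors: material P, material X.
Normalizing units and computing the index:
  material P: E = 3.960 GPa, ρ = 1300 kg/m³
  material X: E = 203.0 GPa, ρ = 8220 kg/m³
  material X: M = 1.73×10⁻³
  material P: M = 1.53×10⁻³
Material X has the largest M.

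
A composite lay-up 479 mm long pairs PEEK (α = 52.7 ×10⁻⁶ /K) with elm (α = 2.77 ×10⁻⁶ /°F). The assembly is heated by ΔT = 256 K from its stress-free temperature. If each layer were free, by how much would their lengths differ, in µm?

elm: α = 2.77×10⁻⁶/°F × 9/5 = 4.99×10⁻⁶/K.
Δα = |52.7 − 4.99|×10⁻⁶/K = 47.7×10⁻⁶/K.
ΔL_mismatch = Δα·L·ΔT = 47.7×10⁻⁶ × 479.0 mm × 256.0 K = 5850 µm.

5850 µm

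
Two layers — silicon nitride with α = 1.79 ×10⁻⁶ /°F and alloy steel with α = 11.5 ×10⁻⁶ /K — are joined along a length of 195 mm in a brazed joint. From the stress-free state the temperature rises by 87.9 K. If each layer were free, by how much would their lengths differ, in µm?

142 µm

silicon nitride: α = 1.79×10⁻⁶/°F × 9/5 = 3.22×10⁻⁶/K.
Δα = |3.22 − 11.5|×10⁻⁶/K = 8.28×10⁻⁶/K.
ΔL_mismatch = Δα·L·ΔT = 8.28×10⁻⁶ × 195.0 mm × 87.9 K = 142 µm.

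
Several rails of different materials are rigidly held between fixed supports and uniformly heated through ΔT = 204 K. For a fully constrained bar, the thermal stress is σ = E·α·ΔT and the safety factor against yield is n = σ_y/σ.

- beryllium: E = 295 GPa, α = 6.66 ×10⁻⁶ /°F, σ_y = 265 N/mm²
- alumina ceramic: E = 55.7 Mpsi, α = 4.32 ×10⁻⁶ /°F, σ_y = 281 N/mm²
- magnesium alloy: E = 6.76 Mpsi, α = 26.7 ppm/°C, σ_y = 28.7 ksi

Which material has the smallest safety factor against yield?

beryllium

Per material, after unit conversion:
  beryllium: E = 295.0, α = 12.0, σ_y = 265.0 → σ = 721 MPa, n = 0.367
  alumina ceramic: E = 384.0, α = 7.78, σ_y = 281.0 → σ = 609 MPa, n = 0.461
  magnesium alloy: E = 46.61, α = 26.7, σ_y = 197.9 → σ = 254 MPa, n = 0.779
Smallest n: beryllium with n = 0.367.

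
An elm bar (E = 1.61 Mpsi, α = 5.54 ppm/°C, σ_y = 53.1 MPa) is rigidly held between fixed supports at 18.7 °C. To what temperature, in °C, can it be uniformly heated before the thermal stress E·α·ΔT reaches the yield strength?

E = 1.61 Mpsi = 11.10 GPa.
E·α·ΔT = 53.10 MPa ⇒ ΔT = 53.10 / (11.10×10³ × 5.54×10⁻⁶) = 863.5 K.
T = 18.7 + 863.5 = 882.2 °C.

882 °C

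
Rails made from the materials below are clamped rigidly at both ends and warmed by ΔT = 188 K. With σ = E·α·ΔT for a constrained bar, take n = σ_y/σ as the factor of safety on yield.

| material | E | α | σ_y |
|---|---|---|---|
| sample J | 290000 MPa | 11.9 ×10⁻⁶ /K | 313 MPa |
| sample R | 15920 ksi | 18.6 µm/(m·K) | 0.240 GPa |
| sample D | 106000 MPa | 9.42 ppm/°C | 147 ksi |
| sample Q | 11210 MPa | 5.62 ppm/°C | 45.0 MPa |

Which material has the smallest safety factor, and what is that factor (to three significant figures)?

Converting E to GPa, α to ×10⁻⁶/K, σ_y to MPa, then σ and n for each:
  sample J: E = 290.0, α = 11.9, σ_y = 313.0 → σ = 649 MPa, n = 0.482
  sample R: E = 109.8, α = 18.6, σ_y = 240.0 → σ = 384 MPa, n = 0.625
  sample D: E = 106.0, α = 9.42, σ_y = 1014 → σ = 188 MPa, n = 5.40
  sample Q: E = 11.21, α = 5.62, σ_y = 45.00 → σ = 11.8 MPa, n = 3.80
The minimum is sample J at n = 0.482.

sample J, n = 0.482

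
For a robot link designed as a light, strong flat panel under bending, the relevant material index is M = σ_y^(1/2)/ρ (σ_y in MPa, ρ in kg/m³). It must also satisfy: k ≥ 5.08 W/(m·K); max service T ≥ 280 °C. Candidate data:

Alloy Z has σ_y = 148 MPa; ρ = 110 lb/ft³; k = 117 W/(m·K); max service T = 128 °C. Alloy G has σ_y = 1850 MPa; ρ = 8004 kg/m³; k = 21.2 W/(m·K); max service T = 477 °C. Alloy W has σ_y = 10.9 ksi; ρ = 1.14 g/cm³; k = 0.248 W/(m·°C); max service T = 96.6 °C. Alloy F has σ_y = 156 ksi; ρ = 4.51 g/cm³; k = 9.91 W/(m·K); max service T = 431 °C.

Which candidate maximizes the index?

Screen on constraints: k ≥ 5.08 W/(m·K); max service T ≥ 280 °C. Survivors: alloy G, alloy F.
Convert each candidate to consistent units, then evaluate M:
  alloy G: σ_y = 1850 MPa, ρ = 8004 kg/m³
  alloy F: σ_y = 1076 MPa, ρ = 4510 kg/m³
  alloy F: M = 7.27×10⁻³
  alloy G: M = 5.37×10⁻³
The maximum is for alloy F.

alloy F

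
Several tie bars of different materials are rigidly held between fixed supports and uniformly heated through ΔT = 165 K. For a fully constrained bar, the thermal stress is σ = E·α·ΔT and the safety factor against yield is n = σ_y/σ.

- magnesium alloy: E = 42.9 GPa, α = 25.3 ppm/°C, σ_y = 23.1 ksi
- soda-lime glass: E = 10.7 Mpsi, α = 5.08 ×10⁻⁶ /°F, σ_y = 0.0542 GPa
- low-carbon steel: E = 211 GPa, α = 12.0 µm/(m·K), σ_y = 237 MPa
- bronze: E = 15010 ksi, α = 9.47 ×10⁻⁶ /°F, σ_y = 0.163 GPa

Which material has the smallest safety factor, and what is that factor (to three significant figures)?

soda-lime glass, n = 0.487

In consistent units (E in GPa, α in ×10⁻⁶/K, σ_y in MPa):
  magnesium alloy: E = 42.90, α = 25.3, σ_y = 159.3 → σ = 179 MPa, n = 0.889
  soda-lime glass: E = 73.77, α = 9.14, σ_y = 54.20 → σ = 111 MPa, n = 0.487
  low-carbon steel: E = 211.0, α = 12.0, σ_y = 237.0 → σ = 418 MPa, n = 0.567
  bronze: E = 103.5, α = 17.0, σ_y = 163.0 → σ = 291 MPa, n = 0.560
Soda-lime glass has the lowest safety factor, n = 0.487.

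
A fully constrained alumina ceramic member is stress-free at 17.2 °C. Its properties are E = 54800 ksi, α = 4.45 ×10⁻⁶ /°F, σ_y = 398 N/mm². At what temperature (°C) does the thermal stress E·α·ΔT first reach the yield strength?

E = 54800 ksi = 377.8 GPa.
α = 4.45×10⁻⁶/°F × 9/5 = 8.01×10⁻⁶/K.
σ_y = 398 N/mm² = 398.0 MPa.
E·α·ΔT = 398.0 MPa ⇒ ΔT = 398.0 / (377.8×10³ × 8.01×10⁻⁶) = 131.5 K.
T = 17.2 + 131.5 = 148.7 °C.

149 °C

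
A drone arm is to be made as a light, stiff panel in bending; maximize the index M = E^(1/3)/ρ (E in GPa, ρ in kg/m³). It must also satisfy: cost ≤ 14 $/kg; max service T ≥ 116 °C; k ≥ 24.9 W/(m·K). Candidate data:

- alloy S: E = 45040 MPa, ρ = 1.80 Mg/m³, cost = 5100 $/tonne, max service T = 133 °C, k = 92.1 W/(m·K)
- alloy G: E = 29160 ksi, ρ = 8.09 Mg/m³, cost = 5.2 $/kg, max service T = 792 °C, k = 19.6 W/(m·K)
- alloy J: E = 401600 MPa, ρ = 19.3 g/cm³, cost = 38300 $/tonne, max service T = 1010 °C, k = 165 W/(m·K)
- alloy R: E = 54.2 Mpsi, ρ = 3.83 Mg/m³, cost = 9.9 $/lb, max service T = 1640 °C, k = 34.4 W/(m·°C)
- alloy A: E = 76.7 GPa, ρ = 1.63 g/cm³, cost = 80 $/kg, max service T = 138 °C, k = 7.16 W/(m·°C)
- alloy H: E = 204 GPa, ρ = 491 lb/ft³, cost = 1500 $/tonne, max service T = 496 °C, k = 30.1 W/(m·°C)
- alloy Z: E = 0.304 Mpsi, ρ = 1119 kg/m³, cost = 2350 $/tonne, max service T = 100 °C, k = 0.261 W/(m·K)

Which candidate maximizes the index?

Screen on constraints: cost ≤ 14 $/kg; max service T ≥ 116 °C; k ≥ 24.9 W/(m·K). Survivors: alloy S, alloy H.
After converting to SI:
  alloy S: E = 45.04 GPa, ρ = 1800 kg/m³
  alloy H: E = 204.0 GPa, ρ = 7865 kg/m³
  alloy S: M = 1.98×10⁻³
  alloy H: M = 0.748×10⁻³
Highest index: alloy S.

alloy S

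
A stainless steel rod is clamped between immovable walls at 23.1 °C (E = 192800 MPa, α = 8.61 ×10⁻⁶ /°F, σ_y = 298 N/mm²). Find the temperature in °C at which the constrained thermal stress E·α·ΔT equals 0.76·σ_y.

E = 192800 MPa = 192.8 GPa.
α = 8.61×10⁻⁶/°F × 9/5 = 15.5×10⁻⁶/K.
σ_y = 298 N/mm² = 298.0 MPa.
E·α·ΔT = 226.5 MPa ⇒ ΔT = 226.5 / (192.8×10³ × 15.5×10⁻⁶) = 75.80 K.
T = 23.1 + 75.80 = 98.90 °C.

98.9 °C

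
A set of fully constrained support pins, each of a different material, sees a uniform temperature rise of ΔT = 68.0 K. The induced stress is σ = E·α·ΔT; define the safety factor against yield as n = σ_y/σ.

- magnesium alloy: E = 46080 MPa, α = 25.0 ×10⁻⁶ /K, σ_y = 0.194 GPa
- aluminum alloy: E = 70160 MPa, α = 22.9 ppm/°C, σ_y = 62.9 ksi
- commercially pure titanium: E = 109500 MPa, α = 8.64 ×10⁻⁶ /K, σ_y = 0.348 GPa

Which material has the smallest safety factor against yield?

Converting E to GPa, α to ×10⁻⁶/K, σ_y to MPa, then σ and n for each:
  magnesium alloy: E = 46.08, α = 25.0, σ_y = 194.0 → σ = 78.3 MPa, n = 2.48
  aluminum alloy: E = 70.16, α = 22.9, σ_y = 433.7 → σ = 109 MPa, n = 3.97
  commercially pure titanium: E = 109.5, α = 8.64, σ_y = 348.0 → σ = 64.3 MPa, n = 5.41
Smallest n: magnesium alloy with n = 2.48.

magnesium alloy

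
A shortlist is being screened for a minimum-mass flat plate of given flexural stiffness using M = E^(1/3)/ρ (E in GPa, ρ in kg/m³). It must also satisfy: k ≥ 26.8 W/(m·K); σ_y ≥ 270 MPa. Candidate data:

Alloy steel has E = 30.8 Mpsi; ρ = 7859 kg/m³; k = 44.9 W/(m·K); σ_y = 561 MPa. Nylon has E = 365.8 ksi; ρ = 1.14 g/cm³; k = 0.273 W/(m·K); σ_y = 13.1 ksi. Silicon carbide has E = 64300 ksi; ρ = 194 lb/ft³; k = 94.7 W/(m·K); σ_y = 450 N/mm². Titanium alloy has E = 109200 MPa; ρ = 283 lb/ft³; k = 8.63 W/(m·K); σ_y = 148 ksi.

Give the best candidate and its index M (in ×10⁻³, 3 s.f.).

silicon carbide, M = 2.45×10⁻³

Screen on constraints: k ≥ 26.8 W/(m·K); σ_y ≥ 270 MPa. Survivors: alloy steel, silicon carbide.
In SI units:
  alloy steel: E = 212.4 GPa, ρ = 7859 kg/m³
  silicon carbide: E = 443.3 GPa, ρ = 3108 kg/m³
  silicon carbide: M = 2.45×10⁻³
  alloy steel: M = 0.759×10⁻³
Highest index: silicon carbide.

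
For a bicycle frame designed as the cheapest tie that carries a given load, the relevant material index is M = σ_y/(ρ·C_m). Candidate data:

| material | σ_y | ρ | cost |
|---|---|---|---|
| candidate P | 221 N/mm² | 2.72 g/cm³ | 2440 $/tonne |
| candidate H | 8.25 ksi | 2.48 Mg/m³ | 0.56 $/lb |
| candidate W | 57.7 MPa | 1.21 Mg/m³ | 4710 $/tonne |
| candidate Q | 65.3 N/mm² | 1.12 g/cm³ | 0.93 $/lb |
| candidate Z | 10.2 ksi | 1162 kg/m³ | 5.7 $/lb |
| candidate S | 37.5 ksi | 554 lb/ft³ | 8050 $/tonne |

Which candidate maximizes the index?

In SI units:
  candidate P: σ_y = 221.0 MPa, ρ = 2720 kg/m³, cost = 2.440 $/kg
  candidate H: σ_y = 56.88 MPa, ρ = 2480 kg/m³, cost = 1.235 $/kg
  candidate W: σ_y = 57.70 MPa, ρ = 1210 kg/m³, cost = 4.710 $/kg
  candidate Q: σ_y = 65.30 MPa, ρ = 1120 kg/m³, cost = 2.050 $/kg
  candidate Z: σ_y = 70.33 MPa, ρ = 1162 kg/m³, cost = 12.57 $/kg
  candidate S: σ_y = 258.6 MPa, ρ = 8874 kg/m³, cost = 8.050 $/kg
  candidate P: M = 33.3 kN·m per $
  candidate Q: M = 28.4 kN·m per $
  candidate H: M = 18.6 kN·m per $
  candidate W: M = 10.1 kN·m per $
  candidate Z: M = 4.82 kN·m per $
  candidate S: M = 3.62 kN·m per $
The maximum is for candidate P.

candidate P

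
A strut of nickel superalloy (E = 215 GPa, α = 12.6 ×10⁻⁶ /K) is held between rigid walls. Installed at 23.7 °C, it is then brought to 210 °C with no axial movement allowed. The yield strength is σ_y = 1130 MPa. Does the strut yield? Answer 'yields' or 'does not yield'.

ΔT = 186.3 K. Constrained thermal stress σ = E·α·ΔT = 215.0×10³ MPa × 12.6×10⁻⁶ × 186.3 = 505 MPa (compressive).
Compare to σ_y = 1130 MPa: σ < σ_y, so it does not yield.

does not yield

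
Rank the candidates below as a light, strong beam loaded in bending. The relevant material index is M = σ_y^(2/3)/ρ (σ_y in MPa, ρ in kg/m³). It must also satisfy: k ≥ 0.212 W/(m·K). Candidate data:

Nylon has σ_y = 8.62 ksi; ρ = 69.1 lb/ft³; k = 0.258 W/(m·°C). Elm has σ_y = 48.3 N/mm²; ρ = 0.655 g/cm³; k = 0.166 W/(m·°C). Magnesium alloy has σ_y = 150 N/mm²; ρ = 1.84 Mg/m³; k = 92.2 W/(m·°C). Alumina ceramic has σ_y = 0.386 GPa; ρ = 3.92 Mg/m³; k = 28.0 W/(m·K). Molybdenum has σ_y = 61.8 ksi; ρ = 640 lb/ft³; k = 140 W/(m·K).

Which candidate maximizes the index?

magnesium alloy

Screen on constraints: k ≥ 0.212 W/(m·K). Survivors: nylon, magnesium alloy, alumina ceramic, molybdenum.
Normalizing units and computing the index:
  nylon: σ_y = 59.43 MPa, ρ = 1107 kg/m³
  magnesium alloy: σ_y = 150.0 MPa, ρ = 1840 kg/m³
  alumina ceramic: σ_y = 386.0 MPa, ρ = 3920 kg/m³
  molybdenum: σ_y = 426.1 MPa, ρ = 10250 kg/m³
  magnesium alloy: M = 15.3×10⁻³
  nylon: M = 13.8×10⁻³
  alumina ceramic: M = 13.5×10⁻³
  molybdenum: M = 5.52×10⁻³
Magnesium alloy ranks first.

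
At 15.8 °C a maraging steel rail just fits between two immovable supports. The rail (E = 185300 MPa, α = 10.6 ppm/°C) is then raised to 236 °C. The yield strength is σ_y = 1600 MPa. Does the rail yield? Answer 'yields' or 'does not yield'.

E = 185300 MPa = 185.3 GPa.
ΔT = 220.2 K. Constrained thermal stress σ = E·α·ΔT = 185.3×10³ MPa × 10.6×10⁻⁶ × 220.2 = 433 MPa (compressive).
Compare to σ_y = 1600 MPa: σ < σ_y, so it does not yield.

does not yield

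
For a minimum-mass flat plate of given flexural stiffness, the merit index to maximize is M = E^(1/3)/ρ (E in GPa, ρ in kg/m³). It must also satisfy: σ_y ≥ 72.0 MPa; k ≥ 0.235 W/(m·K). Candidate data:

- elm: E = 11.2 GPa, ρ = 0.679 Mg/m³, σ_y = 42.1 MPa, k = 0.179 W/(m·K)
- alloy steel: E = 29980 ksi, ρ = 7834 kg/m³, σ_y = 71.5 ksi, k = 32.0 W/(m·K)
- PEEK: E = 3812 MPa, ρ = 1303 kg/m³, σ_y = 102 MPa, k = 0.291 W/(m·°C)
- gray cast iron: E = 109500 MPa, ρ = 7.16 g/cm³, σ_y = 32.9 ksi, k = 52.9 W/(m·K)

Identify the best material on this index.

Screen on constraints: σ_y ≥ 72.0 MPa; k ≥ 0.235 W/(m·K). Survivors: alloy steel, PEEK, gray cast iron.
Putting every candidate on a common basis:
  alloy steel: E = 206.7 GPa, ρ = 7834 kg/m³
  PEEK: E = 3.812 GPa, ρ = 1303 kg/m³
  gray cast iron: E = 109.5 GPa, ρ = 7160 kg/m³
  PEEK: M = 1.20×10⁻³
  alloy steel: M = 0.755×10⁻³
  gray cast iron: M = 0.668×10⁻³
PEEK has the largest M.

PEEK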